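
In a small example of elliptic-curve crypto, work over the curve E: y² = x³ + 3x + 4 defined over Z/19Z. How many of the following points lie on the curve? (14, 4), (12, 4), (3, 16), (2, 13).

1

(14, 4): 4² ≡ 16, rhs ≡ 16 → on.
(12, 4): 4² ≡ 16, rhs ≡ 1 → off.
(3, 16): 16² ≡ 9, rhs ≡ 2 → off.
(2, 13): 13² ≡ 17, rhs ≡ 18 → off.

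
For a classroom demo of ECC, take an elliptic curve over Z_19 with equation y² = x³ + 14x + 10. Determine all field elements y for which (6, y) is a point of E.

x³ + 14x + 10 = 310 ≡ 6 (mod 19).
Square roots of 6 mod 19: 5 and 14 (since 5² = 25 ≡ 6).

5, 14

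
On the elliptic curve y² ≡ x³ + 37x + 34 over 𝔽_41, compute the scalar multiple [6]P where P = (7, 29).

(12, 22)

Double-and-add on 6 = (110)₂. Start with P = (7, 29) for the leading 1-bit.
double: tangent at (7, 29): λ = (3·7² + 37)/(2·29) ≡ 20/17. 17⁻¹ ≡ 29 (mod 41) since 17·29 = 493 ≡ 1, so λ ≡ 20·29 ≡ 6.
  x = λ² - 7 - 7 = 36 - 14 ≡ 22; y = λ·(7 - 22) - 29 ≡ 4. → (22, 4)
add P: (22, 4) + (7, 29). λ = (29 - 4)/(7 - 22) ≡ 25/26 mod 41. 26⁻¹ ≡ 30 (mod 41), so λ ≡ 12.
  x = λ² - 22 - 7 = 144 - 29 ≡ 33; y = λ·(22 - 33) - 4 ≡ 28. → (33, 28)
double: tangent at (33, 28): λ = (3·33² + 37)/(2·28) ≡ 24/15. 15⁻¹ ≡ 11 (mod 41) since 15·11 = 165 ≡ 1, so λ ≡ 24·11 ≡ 18.
  x = λ² - 33 - 33 = 324 - 66 ≡ 12; y = λ·(33 - 12) - 28 ≡ 22. → (12, 22)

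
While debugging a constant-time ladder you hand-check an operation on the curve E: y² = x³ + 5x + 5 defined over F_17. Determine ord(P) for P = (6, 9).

2P: tangent at (6, 9): λ = (3·6² + 5)/(2·9) ≡ 11/1. 1⁻¹ ≡ 1 (mod 17), so λ ≡ 11·1 ≡ 11.
  x = λ² - 6 - 6 = 121 - 12 ≡ 7; y = λ·(6 - 7) - 9 ≡ 14. → (7, 14)
3P: (7, 14) + (6, 9). λ = (9 - 14)/(6 - 7) ≡ 12/16 mod 17. 16⁻¹ ≡ 16 (mod 17), so λ ≡ 5.
  x = λ² - 7 - 6 = 25 - 13 ≡ 12; y = λ·(7 - 12) - 14 ≡ 12. → (12, 12)
4P: (12, 12) + (6, 9). λ = (9 - 12)/(6 - 12) ≡ 14/11 mod 17. 11⁻¹ ≡ 14 (mod 17), so λ ≡ 9.
  x = λ² - 12 - 6 = 81 - 18 ≡ 12; y = λ·(12 - 12) - 12 ≡ 5. → (12, 5)
5P: (12, 5) + (6, 9). λ = (9 - 5)/(6 - 12) ≡ 4/11 mod 17. 11⁻¹ ≡ 14 (mod 17) since 11·14 = 154 ≡ 1, so λ ≡ 5.
  x = λ² - 12 - 6 = 25 - 18 ≡ 7; y = λ·(12 - 7) - 5 ≡ 3. → (7, 3)
6P: (7, 3) + (6, 9). λ = (9 - 3)/(6 - 7) ≡ 6/16 mod 17. 16⁻¹ ≡ 16 (mod 17) since 16·16 = 256 ≡ 1, so λ ≡ 11.
  x = λ² - 7 - 6 = 121 - 13 ≡ 6; y = λ·(7 - 6) - 3 ≡ 8. → (6, 8)
7P: (6, 8) + (6, 9): same x and y₁ ≡ -y₂, so the sum is O.
7P = O, so the order is 7.

7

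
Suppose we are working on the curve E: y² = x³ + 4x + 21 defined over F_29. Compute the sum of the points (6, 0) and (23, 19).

(6, 0) + (23, 19). λ = (19 - 0)/(23 - 6) ≡ 19/17 mod 29. 17⁻¹ ≡ 12 (mod 29), so λ ≡ 25.
  x = λ² - 6 - 23 = 625 - 29 ≡ 16; y = λ·(6 - 16) - 0 ≡ 11. → (16, 11)

(16, 11)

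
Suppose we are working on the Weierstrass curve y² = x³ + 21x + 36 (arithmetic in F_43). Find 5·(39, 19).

Write G = (39, 19).
Repeated addition: build up to 5G.
2G: tangent at (39, 19): λ = (3·39² + 21)/(2·19) ≡ 26/38. 38⁻¹ ≡ 17 (mod 43), so λ ≡ 26·17 ≡ 12.
  x = λ² - 39 - 39 = 144 - 78 ≡ 23; y = λ·(39 - 23) - 19 ≡ 1. → (23, 1)
3G: (23, 1) + (39, 19). λ = (19 - 1)/(39 - 23) ≡ 18/16 mod 43. 16⁻¹ ≡ 35 (mod 43), so λ ≡ 28.
  x = λ² - 23 - 39 = 784 - 62 ≡ 34; y = λ·(23 - 34) - 1 ≡ 35. → (34, 35)
4G: (34, 35) + (39, 19). λ = (19 - 35)/(39 - 34) ≡ 27/5 mod 43. 5⁻¹ ≡ 26 (mod 43), so λ ≡ 14.
  x = λ² - 34 - 39 = 196 - 73 ≡ 37; y = λ·(34 - 37) - 35 ≡ 9. → (37, 9)
5G: (37, 9) + (39, 19). λ = (19 - 9)/(39 - 37) ≡ 10/2 mod 43. 2⁻¹ ≡ 22 (mod 43) since 2·22 = 44 ≡ 1, so λ ≡ 5.
  x = λ² - 37 - 39 = 25 - 76 ≡ 35; y = λ·(37 - 35) - 9 ≡ 1. → (35, 1)

(35, 1)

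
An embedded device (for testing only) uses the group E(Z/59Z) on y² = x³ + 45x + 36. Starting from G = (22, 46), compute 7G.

(22, 46)

Repeated addition: build up to 7G.
2G: tangent at (22, 46): λ = (3·22² + 45)/(2·46) ≡ 22/33. 33⁻¹ ≡ 34 (mod 59), so λ ≡ 22·34 ≡ 40.
  x = λ² - 22 - 22 = 1600 - 44 ≡ 22; y = λ·(22 - 22) - 46 ≡ 13. → (22, 13)
3G: (22, 13) + (22, 46): same x and y₁ ≡ -y₂, so the sum is O.
4G: O + (22, 46) = (22, 46) (identity).
5G: tangent at (22, 46): λ = (3·22² + 45)/(2·46) ≡ 22/33. 33⁻¹ ≡ 34 (mod 59), so λ ≡ 22·34 ≡ 40.
  x = λ² - 22 - 22 = 1600 - 44 ≡ 22; y = λ·(22 - 22) - 46 ≡ 13. → (22, 13)
6G: (22, 13) + (22, 46): same x and y₁ ≡ -y₂, so the sum is O.
7G: O + (22, 46) = (22, 46) (identity).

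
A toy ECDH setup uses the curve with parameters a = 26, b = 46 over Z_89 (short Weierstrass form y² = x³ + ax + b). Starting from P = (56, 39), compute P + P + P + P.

Double-and-add on 4 = (100)₂. Start with P = (56, 39) for the leading 1-bit.
double: tangent at (56, 39): λ = (3·56² + 26)/(2·39) ≡ 0/78. 78⁻¹ ≡ 8 (mod 89) since 78·8 = 624 ≡ 1, so λ ≡ 0·8 ≡ 0.
  x = λ² - 56 - 56 = 0 - 112 ≡ 66; y = λ·(56 - 66) - 39 ≡ 50. → (66, 50)
double: tangent at (66, 50): λ = (3·66² + 26)/(2·50) ≡ 11/11. 11⁻¹ ≡ 81 (mod 89), so λ ≡ 11·81 ≡ 1.
  x = λ² - 66 - 66 = 1 - 132 ≡ 47; y = λ·(66 - 47) - 50 ≡ 58. → (47, 58)

(47, 58)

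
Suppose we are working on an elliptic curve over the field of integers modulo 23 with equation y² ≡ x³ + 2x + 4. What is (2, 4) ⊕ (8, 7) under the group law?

(19, 22)

(2, 4) + (8, 7). λ = (7 - 4)/(8 - 2) ≡ 3/6 mod 23. 6⁻¹ ≡ 4 (mod 23), so λ ≡ 12.
  x = λ² - 2 - 8 = 144 - 10 ≡ 19; y = λ·(2 - 19) - 4 ≡ 22. → (19, 22)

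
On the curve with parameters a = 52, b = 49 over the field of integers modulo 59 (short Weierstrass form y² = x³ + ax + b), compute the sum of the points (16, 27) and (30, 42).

(16, 27) + (30, 42). λ = (42 - 27)/(30 - 16) ≡ 15/14 mod 59. 14⁻¹ ≡ 38 (mod 59), so λ ≡ 39.
  x = λ² - 16 - 30 = 1521 - 46 ≡ 0; y = λ·(16 - 0) - 27 ≡ 7. → (0, 7)

(0, 7)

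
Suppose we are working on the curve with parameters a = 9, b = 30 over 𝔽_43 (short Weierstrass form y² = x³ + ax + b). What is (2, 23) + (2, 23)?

(2, 20)

tangent at (2, 23): λ = (3·2² + 9)/(2·23) ≡ 21/3. 3⁻¹ ≡ 29 (mod 43), so λ ≡ 21·29 ≡ 7.
  x = λ² - 2 - 2 = 49 - 4 ≡ 2; y = λ·(2 - 2) - 23 ≡ 20. → (2, 20)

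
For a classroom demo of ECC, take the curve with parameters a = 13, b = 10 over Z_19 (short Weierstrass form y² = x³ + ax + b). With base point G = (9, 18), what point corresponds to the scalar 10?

(7, 11)

Repeated addition: build up to 10G.
2G: tangent at (9, 18): λ = (3·9² + 13)/(2·18) ≡ 9/17. 17⁻¹ ≡ 9 (mod 19) since 17·9 = 153 ≡ 1, so λ ≡ 9·9 ≡ 5.
  x = λ² - 9 - 9 = 25 - 18 ≡ 7; y = λ·(9 - 7) - 18 ≡ 11. → (7, 11)
3G: (7, 11) + (9, 18). λ = (18 - 11)/(9 - 7) ≡ 7/2 mod 19. 2⁻¹ ≡ 10 (mod 19), so λ ≡ 13.
  x = λ² - 7 - 9 = 169 - 16 ≡ 1; y = λ·(7 - 1) - 11 ≡ 10. → (1, 10)
4G: (1, 10) + (9, 18). λ = (18 - 10)/(9 - 1) ≡ 8/8 mod 19. 8⁻¹ ≡ 12 (mod 19), so λ ≡ 1.
  x = λ² - 1 - 9 = 1 - 10 ≡ 10; y = λ·(1 - 10) - 10 ≡ 0. → (10, 0)
5G: (10, 0) + (9, 18). λ = (18 - 0)/(9 - 10) ≡ 18/18 mod 19. 18⁻¹ ≡ 18 (mod 19) since 18·18 = 324 ≡ 1, so λ ≡ 1.
  x = λ² - 10 - 9 = 1 - 19 ≡ 1; y = λ·(10 - 1) - 0 ≡ 9. → (1, 9)
6G: (1, 9) + (9, 18). λ = (18 - 9)/(9 - 1) ≡ 9/8 mod 19. 8⁻¹ ≡ 12 (mod 19), so λ ≡ 13.
  x = λ² - 1 - 9 = 169 - 10 ≡ 7; y = λ·(1 - 7) - 9 ≡ 8. → (7, 8)
7G: (7, 8) + (9, 18). λ = (18 - 8)/(9 - 7) ≡ 10/2 mod 19. 2⁻¹ ≡ 10 (mod 19), so λ ≡ 5.
  x = λ² - 7 - 9 = 25 - 16 ≡ 9; y = λ·(7 - 9) - 8 ≡ 1. → (9, 1)
8G: (9, 1) + (9, 18): same x and y₁ ≡ -y₂, so the sum is O.
9G: O + (9, 18) = (9, 18) (identity).
10G: tangent at (9, 18): λ = (3·9² + 13)/(2·18) ≡ 9/17. 17⁻¹ ≡ 9 (mod 19), so λ ≡ 9·9 ≡ 5.
  x = λ² - 9 - 9 = 25 - 18 ≡ 7; y = λ·(9 - 7) - 18 ≡ 11. → (7, 11)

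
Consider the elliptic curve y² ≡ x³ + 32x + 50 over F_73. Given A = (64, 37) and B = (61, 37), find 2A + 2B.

(33, 18)

First 2A:
Repeated addition: build up to 2A.
2A: tangent at (64, 37): λ = (3·64² + 32)/(2·37) ≡ 56/1. 1⁻¹ ≡ 1 (mod 73) since 1·1 = 1 ≡ 1, so λ ≡ 56·1 ≡ 56.
  x = λ² - 64 - 64 = 3136 - 128 ≡ 15; y = λ·(64 - 15) - 37 ≡ 6. → (15, 6)
2A = (15, 6).
Next 2B:
Repeated addition: build up to 2B.
2B: tangent at (61, 37): λ = (3·61² + 32)/(2·37) ≡ 26/1. 1⁻¹ ≡ 1 (mod 73) since 1·1 = 1 ≡ 1, so λ ≡ 26·1 ≡ 26.
  x = λ² - 61 - 61 = 676 - 122 ≡ 43; y = λ·(61 - 43) - 37 ≡ 66. → (43, 66)
2B = (43, 66).
Finally 2A + 2B:
(15, 6) + (43, 66). λ = (66 - 6)/(43 - 15) ≡ 60/28 mod 73. 28⁻¹ ≡ 60 (mod 73), so λ ≡ 23.
  x = λ² - 15 - 43 = 529 - 58 ≡ 33; y = λ·(15 - 33) - 6 ≡ 18. → (33, 18)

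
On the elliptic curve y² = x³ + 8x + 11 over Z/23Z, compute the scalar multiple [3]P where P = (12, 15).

Repeated addition: build up to 3P.
2P: tangent at (12, 15): λ = (3·12² + 8)/(2·15) ≡ 3/7. 7⁻¹ ≡ 10 (mod 23) since 7·10 = 70 ≡ 1, so λ ≡ 3·10 ≡ 7.
  x = λ² - 12 - 12 = 49 - 24 ≡ 2; y = λ·(12 - 2) - 15 ≡ 9. → (2, 9)
3P: (2, 9) + (12, 15). λ = (15 - 9)/(12 - 2) ≡ 6/10 mod 23. 10⁻¹ ≡ 7 (mod 23), so λ ≡ 19.
  x = λ² - 2 - 12 = 361 - 14 ≡ 2; y = λ·(2 - 2) - 9 ≡ 14. → (2, 14)

(2, 14)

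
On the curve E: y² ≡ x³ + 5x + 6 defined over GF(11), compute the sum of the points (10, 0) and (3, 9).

(10, 0) + (3, 9). λ = (9 - 0)/(3 - 10) ≡ 9/4 mod 11. 4⁻¹ ≡ 3 (mod 11), so λ ≡ 5.
  x = λ² - 10 - 3 = 25 - 13 ≡ 1; y = λ·(10 - 1) - 0 ≡ 1. → (1, 1)

(1, 1)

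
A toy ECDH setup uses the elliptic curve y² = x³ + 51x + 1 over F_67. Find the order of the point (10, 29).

2P: tangent at (10, 29): λ = (3·10² + 51)/(2·29) ≡ 16/58. 58⁻¹ ≡ 52 (mod 67), so λ ≡ 16·52 ≡ 28.
  x = λ² - 10 - 10 = 784 - 20 ≡ 27; y = λ·(10 - 27) - 29 ≡ 31. → (27, 31)
3P: (27, 31) + (10, 29). λ = (29 - 31)/(10 - 27) ≡ 65/50 mod 67. 50⁻¹ ≡ 63 (mod 67), so λ ≡ 8.
  x = λ² - 27 - 10 = 64 - 37 ≡ 27; y = λ·(27 - 27) - 31 ≡ 36. → (27, 36)
4P: (27, 36) + (10, 29). λ = (29 - 36)/(10 - 27) ≡ 60/50 mod 67. 50⁻¹ ≡ 63 (mod 67) since 50·63 = 3150 ≡ 1, so λ ≡ 28.
  x = λ² - 27 - 10 = 784 - 37 ≡ 10; y = λ·(27 - 10) - 36 ≡ 38. → (10, 38)
5P: (10, 38) + (10, 29): same x and y₁ ≡ -y₂, so the sum is O.
5P = O, so the order is 5.

5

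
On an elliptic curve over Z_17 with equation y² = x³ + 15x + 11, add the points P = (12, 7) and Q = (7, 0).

(2, 7)

(12, 7) + (7, 0). λ = (0 - 7)/(7 - 12) ≡ 10/12 mod 17. 12⁻¹ ≡ 10 (mod 17), so λ ≡ 15.
  x = λ² - 12 - 7 = 225 - 19 ≡ 2; y = λ·(12 - 2) - 7 ≡ 7. → (2, 7)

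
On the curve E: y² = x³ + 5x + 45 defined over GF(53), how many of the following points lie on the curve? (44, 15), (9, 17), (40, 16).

(44, 15): 15² ≡ 13, rhs ≡ 13 → on.
(9, 17): 17² ≡ 24, rhs ≡ 24 → on.
(40, 16): 16² ≡ 44, rhs ≡ 9 → off.

2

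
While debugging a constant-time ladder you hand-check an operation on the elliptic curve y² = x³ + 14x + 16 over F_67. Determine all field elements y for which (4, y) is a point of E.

none

x³ + 14x + 16 = 136 ≡ 2 (mod 67).
2 is a non-residue mod 67; no y exists.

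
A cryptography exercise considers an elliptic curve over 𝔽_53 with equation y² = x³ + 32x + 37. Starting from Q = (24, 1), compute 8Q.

(22, 43)

Double-and-add on 8 = (1000)₂. Start with Q = (24, 1) for the leading 1-bit.
double: tangent at (24, 1): λ = (3·24² + 32)/(2·1) ≡ 11/2. 2⁻¹ ≡ 27 (mod 53) since 2·27 = 54 ≡ 1, so λ ≡ 11·27 ≡ 32.
  x = λ² - 24 - 24 = 1024 - 48 ≡ 22; y = λ·(24 - 22) - 1 ≡ 10. → (22, 10)
double: tangent at (22, 10): λ = (3·22² + 32)/(2·10) ≡ 0/20. 20⁻¹ ≡ 8 (mod 53) since 20·8 = 160 ≡ 1, so λ ≡ 0·8 ≡ 0.
  x = λ² - 22 - 22 = 0 - 44 ≡ 9; y = λ·(22 - 9) - 10 ≡ 43. → (9, 43)
double: tangent at (9, 43): λ = (3·9² + 32)/(2·43) ≡ 10/33. 33⁻¹ ≡ 45 (mod 53) since 33·45 = 1485 ≡ 1, so λ ≡ 10·45 ≡ 26.
  x = λ² - 9 - 9 = 676 - 18 ≡ 22; y = λ·(9 - 22) - 43 ≡ 43. → (22, 43)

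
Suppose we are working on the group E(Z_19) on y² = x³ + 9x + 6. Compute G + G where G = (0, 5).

tangent at (0, 5): λ = (3·0² + 9)/(2·5) ≡ 9/10. 10⁻¹ ≡ 2 (mod 19) since 10·2 = 20 ≡ 1, so λ ≡ 9·2 ≡ 18.
  x = λ² - 0 - 0 = 324 - 0 ≡ 1; y = λ·(0 - 1) - 5 ≡ 15. → (1, 15)

(1, 15)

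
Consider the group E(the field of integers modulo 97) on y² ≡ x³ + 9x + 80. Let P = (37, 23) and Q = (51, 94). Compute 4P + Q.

(10, 43)

First 4P:
Double-and-add on 4 = (100)₂. Start with P = (37, 23) for the leading 1-bit.
double: tangent at (37, 23): λ = (3·37² + 9)/(2·23) ≡ 42/46. 46⁻¹ ≡ 19 (mod 97) since 46·19 = 874 ≡ 1, so λ ≡ 42·19 ≡ 22.
  x = λ² - 37 - 37 = 484 - 74 ≡ 22; y = λ·(37 - 22) - 23 ≡ 16. → (22, 16)
double: tangent at (22, 16): λ = (3·22² + 9)/(2·16) ≡ 6/32. 32⁻¹ ≡ 94 (mod 97), so λ ≡ 6·94 ≡ 79.
  x = λ² - 22 - 22 = 6241 - 44 ≡ 86; y = λ·(22 - 86) - 16 ≡ 69. → (86, 69)
4P = (86, 69).
Finally 4P + Q:
(86, 69) + (51, 94). λ = (94 - 69)/(51 - 86) ≡ 25/62 mod 97. 62⁻¹ ≡ 36 (mod 97) since 62·36 = 2232 ≡ 1, so λ ≡ 27.
  x = λ² - 86 - 51 = 729 - 137 ≡ 10; y = λ·(86 - 10) - 69 ≡ 43. → (10, 43)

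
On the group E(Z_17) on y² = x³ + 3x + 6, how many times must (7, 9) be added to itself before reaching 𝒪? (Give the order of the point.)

7

2P: tangent at (7, 9): λ = (3·7² + 3)/(2·9) ≡ 14/1. 1⁻¹ ≡ 1 (mod 17), so λ ≡ 14·1 ≡ 14.
  x = λ² - 7 - 7 = 196 - 14 ≡ 12; y = λ·(7 - 12) - 9 ≡ 6. → (12, 6)
3P: (12, 6) + (7, 9). λ = (9 - 6)/(7 - 12) ≡ 3/12 mod 17. 12⁻¹ ≡ 10 (mod 17) since 12·10 = 120 ≡ 1, so λ ≡ 13.
  x = λ² - 12 - 7 = 169 - 19 ≡ 14; y = λ·(12 - 14) - 6 ≡ 2. → (14, 2)
4P: (14, 2) + (7, 9). λ = (9 - 2)/(7 - 14) ≡ 7/10 mod 17. 10⁻¹ ≡ 12 (mod 17), so λ ≡ 16.
  x = λ² - 14 - 7 = 256 - 21 ≡ 14; y = λ·(14 - 14) - 2 ≡ 15. → (14, 15)
5P: (14, 15) + (7, 9). λ = (9 - 15)/(7 - 14) ≡ 11/10 mod 17. 10⁻¹ ≡ 12 (mod 17) since 10·12 = 120 ≡ 1, so λ ≡ 13.
  x = λ² - 14 - 7 = 169 - 21 ≡ 12; y = λ·(14 - 12) - 15 ≡ 11. → (12, 11)
6P: (12, 11) + (7, 9). λ = (9 - 11)/(7 - 12) ≡ 15/12 mod 17. 12⁻¹ ≡ 10 (mod 17) since 12·10 = 120 ≡ 1, so λ ≡ 14.
  x = λ² - 12 - 7 = 196 - 19 ≡ 7; y = λ·(12 - 7) - 11 ≡ 8. → (7, 8)
7P: (7, 8) + (7, 9): same x and y₁ ≡ -y₂, so the sum is 𝒪.
7P = 𝒪, so the order is 7.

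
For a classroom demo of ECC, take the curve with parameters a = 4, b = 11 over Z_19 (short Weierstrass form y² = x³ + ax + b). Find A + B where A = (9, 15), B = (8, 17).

(6, 17)

(9, 15) + (8, 17). λ = (17 - 15)/(8 - 9) ≡ 2/18 mod 19. 18⁻¹ ≡ 18 (mod 19), so λ ≡ 17.
  x = λ² - 9 - 8 = 289 - 17 ≡ 6; y = λ·(9 - 6) - 15 ≡ 17. → (6, 17)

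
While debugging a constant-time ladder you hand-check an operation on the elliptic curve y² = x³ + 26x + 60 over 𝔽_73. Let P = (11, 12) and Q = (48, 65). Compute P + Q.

(11, 12) + (48, 65). λ = (65 - 12)/(48 - 11) ≡ 53/37 mod 73. 37⁻¹ ≡ 2 (mod 73) since 37·2 = 74 ≡ 1, so λ ≡ 33.
  x = λ² - 11 - 48 = 1089 - 59 ≡ 8; y = λ·(11 - 8) - 12 ≡ 14. → (8, 14)

(8, 14)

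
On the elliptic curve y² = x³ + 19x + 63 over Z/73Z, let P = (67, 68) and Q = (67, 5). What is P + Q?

The two points share x = 67 and their y-coordinates satisfy 68 + 5 ≡ 0 (mod 73), so they are inverses. Their sum is O.

O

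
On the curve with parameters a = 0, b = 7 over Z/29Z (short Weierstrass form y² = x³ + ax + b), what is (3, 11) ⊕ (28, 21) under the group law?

(3, 11) + (28, 21). λ = (21 - 11)/(28 - 3) ≡ 10/25 mod 29. 25⁻¹ ≡ 7 (mod 29) since 25·7 = 175 ≡ 1, so λ ≡ 12.
  x = λ² - 3 - 28 = 144 - 31 ≡ 26; y = λ·(3 - 26) - 11 ≡ 3. → (26, 3)

(26, 3)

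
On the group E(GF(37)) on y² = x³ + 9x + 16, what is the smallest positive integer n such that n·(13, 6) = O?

2P: tangent at (13, 6): λ = (3·13² + 9)/(2·6) ≡ 35/12. 12⁻¹ ≡ 34 (mod 37), so λ ≡ 35·34 ≡ 6.
  x = λ² - 13 - 13 = 36 - 26 ≡ 10; y = λ·(13 - 10) - 6 ≡ 12. → (10, 12)
3P: (10, 12) + (13, 6). λ = (6 - 12)/(13 - 10) ≡ 31/3 mod 37. 3⁻¹ ≡ 25 (mod 37), so λ ≡ 35.
  x = λ² - 10 - 13 = 1225 - 23 ≡ 18; y = λ·(10 - 18) - 12 ≡ 4. → (18, 4)
4P: (18, 4) + (13, 6). λ = (6 - 4)/(13 - 18) ≡ 2/32 mod 37. 32⁻¹ ≡ 22 (mod 37) since 32·22 = 704 ≡ 1, so λ ≡ 7.
  x = λ² - 18 - 13 = 49 - 31 ≡ 18; y = λ·(18 - 18) - 4 ≡ 33. → (18, 33)
5P: (18, 33) + (13, 6). λ = (6 - 33)/(13 - 18) ≡ 10/32 mod 37. 32⁻¹ ≡ 22 (mod 37) since 32·22 = 704 ≡ 1, so λ ≡ 35.
  x = λ² - 18 - 13 = 1225 - 31 ≡ 10; y = λ·(18 - 10) - 33 ≡ 25. → (10, 25)
6P: (10, 25) + (13, 6). λ = (6 - 25)/(13 - 10) ≡ 18/3 mod 37. 3⁻¹ ≡ 25 (mod 37) since 3·25 = 75 ≡ 1, so λ ≡ 6.
  x = λ² - 10 - 13 = 36 - 23 ≡ 13; y = λ·(10 - 13) - 25 ≡ 31. → (13, 31)
7P: (13, 31) + (13, 6): same x and y₁ ≡ -y₂, so the sum is O.
7P = O, so the order is 7.

7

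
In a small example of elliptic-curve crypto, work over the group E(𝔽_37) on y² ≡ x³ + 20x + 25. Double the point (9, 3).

tangent at (9, 3): λ = (3·9² + 20)/(2·3) ≡ 4/6. 6⁻¹ ≡ 31 (mod 37) since 6·31 = 186 ≡ 1, so λ ≡ 4·31 ≡ 13.
  x = λ² - 9 - 9 = 169 - 18 ≡ 3; y = λ·(9 - 3) - 3 ≡ 1. → (3, 1)

(3, 1)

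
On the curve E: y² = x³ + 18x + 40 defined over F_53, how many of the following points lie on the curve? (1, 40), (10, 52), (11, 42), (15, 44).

(1, 40): 40² ≡ 10, rhs ≡ 6 → off.
(10, 52): 52² ≡ 1, rhs ≡ 1 → on.
(11, 42): 42² ≡ 15, rhs ≡ 32 → off.
(15, 44): 44² ≡ 28, rhs ≡ 28 → on.

2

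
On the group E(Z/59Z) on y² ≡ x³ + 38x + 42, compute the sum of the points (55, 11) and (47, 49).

(57, 28)

(55, 11) + (47, 49). λ = (49 - 11)/(47 - 55) ≡ 38/51 mod 59. 51⁻¹ ≡ 22 (mod 59), so λ ≡ 10.
  x = λ² - 55 - 47 = 100 - 102 ≡ 57; y = λ·(55 - 57) - 11 ≡ 28. → (57, 28)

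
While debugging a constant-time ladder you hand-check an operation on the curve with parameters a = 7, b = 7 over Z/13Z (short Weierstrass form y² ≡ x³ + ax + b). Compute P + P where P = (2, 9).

(12, 5)

tangent at (2, 9): λ = (3·2² + 7)/(2·9) ≡ 6/5. 5⁻¹ ≡ 8 (mod 13) since 5·8 = 40 ≡ 1, so λ ≡ 6·8 ≡ 9.
  x = λ² - 2 - 2 = 81 - 4 ≡ 12; y = λ·(2 - 12) - 9 ≡ 5. → (12, 5)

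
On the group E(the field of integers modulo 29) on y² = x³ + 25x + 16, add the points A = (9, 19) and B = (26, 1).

(9, 19) + (26, 1). λ = (1 - 19)/(26 - 9) ≡ 11/17 mod 29. 17⁻¹ ≡ 12 (mod 29), so λ ≡ 16.
  x = λ² - 9 - 26 = 256 - 35 ≡ 18; y = λ·(9 - 18) - 19 ≡ 11. → (18, 11)

(18, 11)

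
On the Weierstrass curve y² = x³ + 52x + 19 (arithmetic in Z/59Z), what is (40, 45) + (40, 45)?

tangent at (40, 45): λ = (3·40² + 52)/(2·45) ≡ 14/31. 31⁻¹ ≡ 40 (mod 59) since 31·40 = 1240 ≡ 1, so λ ≡ 14·40 ≡ 29.
  x = λ² - 40 - 40 = 841 - 80 ≡ 53; y = λ·(40 - 53) - 45 ≡ 50. → (53, 50)

(53, 50)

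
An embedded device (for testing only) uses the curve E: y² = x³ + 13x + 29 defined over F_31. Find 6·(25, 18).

Write G = (25, 18).
Repeated addition: build up to 6G.
2G: tangent at (25, 18): λ = (3·25² + 13)/(2·18) ≡ 28/5. 5⁻¹ ≡ 25 (mod 31), so λ ≡ 28·25 ≡ 18.
  x = λ² - 25 - 25 = 324 - 50 ≡ 26; y = λ·(25 - 26) - 18 ≡ 26. → (26, 26)
3G: (26, 26) + (25, 18). λ = (18 - 26)/(25 - 26) ≡ 23/30 mod 31. 30⁻¹ ≡ 30 (mod 31), so λ ≡ 8.
  x = λ² - 26 - 25 = 64 - 51 ≡ 13; y = λ·(26 - 13) - 26 ≡ 16. → (13, 16)
4G: (13, 16) + (25, 18). λ = (18 - 16)/(25 - 13) ≡ 2/12 mod 31. 12⁻¹ ≡ 13 (mod 31), so λ ≡ 26.
  x = λ² - 13 - 25 = 676 - 38 ≡ 18; y = λ·(13 - 18) - 16 ≡ 9. → (18, 9)
5G: (18, 9) + (25, 18). λ = (18 - 9)/(25 - 18) ≡ 9/7 mod 31. 7⁻¹ ≡ 9 (mod 31), so λ ≡ 19.
  x = λ² - 18 - 25 = 361 - 43 ≡ 8; y = λ·(18 - 8) - 9 ≡ 26. → (8, 26)
6G: (8, 26) + (25, 18). λ = (18 - 26)/(25 - 8) ≡ 23/17 mod 31. 17⁻¹ ≡ 11 (mod 31), so λ ≡ 5.
  x = λ² - 8 - 25 = 25 - 33 ≡ 23; y = λ·(8 - 23) - 26 ≡ 23. → (23, 23)

(23, 23)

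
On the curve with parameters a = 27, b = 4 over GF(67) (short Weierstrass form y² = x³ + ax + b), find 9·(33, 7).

Write Q = (33, 7).
Double-and-add on 9 = (1001)₂. Start with Q = (33, 7) for the leading 1-bit.
double: tangent at (33, 7): λ = (3·33² + 27)/(2·7) ≡ 11/14. 14⁻¹ ≡ 24 (mod 67) since 14·24 = 336 ≡ 1, so λ ≡ 11·24 ≡ 63.
  x = λ² - 33 - 33 = 3969 - 66 ≡ 17; y = λ·(33 - 17) - 7 ≡ 63. → (17, 63)
double: tangent at (17, 63): λ = (3·17² + 27)/(2·63) ≡ 23/59. 59⁻¹ ≡ 25 (mod 67) since 59·25 = 1475 ≡ 1, so λ ≡ 23·25 ≡ 39.
  x = λ² - 17 - 17 = 1521 - 34 ≡ 13; y = λ·(17 - 13) - 63 ≡ 26. → (13, 26)
double: tangent at (13, 26): λ = (3·13² + 27)/(2·26) ≡ 65/52. 52⁻¹ ≡ 58 (mod 67) since 52·58 = 3016 ≡ 1, so λ ≡ 65·58 ≡ 18.
  x = λ² - 13 - 13 = 324 - 26 ≡ 30; y = λ·(13 - 30) - 26 ≡ 3. → (30, 3)
add Q: (30, 3) + (33, 7). λ = (7 - 3)/(33 - 30) ≡ 4/3 mod 67. 3⁻¹ ≡ 45 (mod 67), so λ ≡ 46.
  x = λ² - 30 - 33 = 2116 - 63 ≡ 43; y = λ·(30 - 43) - 3 ≡ 2. → (43, 2)

(43, 2)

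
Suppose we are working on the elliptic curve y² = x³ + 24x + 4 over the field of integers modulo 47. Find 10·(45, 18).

Write P = (45, 18).
Double-and-add on 10 = (1010)₂. Start with P = (45, 18) for the leading 1-bit.
double: tangent at (45, 18): λ = (3·45² + 24)/(2·18) ≡ 36/36. 36⁻¹ ≡ 17 (mod 47) since 36·17 = 612 ≡ 1, so λ ≡ 36·17 ≡ 1.
  x = λ² - 45 - 45 = 1 - 90 ≡ 5; y = λ·(45 - 5) - 18 ≡ 22. → (5, 22)
double: tangent at (5, 22): λ = (3·5² + 24)/(2·22) ≡ 5/44. 44⁻¹ ≡ 31 (mod 47) since 44·31 = 1364 ≡ 1, so λ ≡ 5·31 ≡ 14.
  x = λ² - 5 - 5 = 196 - 10 ≡ 45; y = λ·(5 - 45) - 22 ≡ 29. → (45, 29)
add P: (45, 29) + (45, 18): same x and y₁ ≡ -y₂, so the sum is 𝒪.
double: 𝒪 + 𝒪 = 𝒪 (identity).

O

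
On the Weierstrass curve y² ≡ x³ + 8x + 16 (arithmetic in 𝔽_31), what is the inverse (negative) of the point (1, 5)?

-(1, 5) = (1, -5 mod 31) = (1, 26).

(1, 26)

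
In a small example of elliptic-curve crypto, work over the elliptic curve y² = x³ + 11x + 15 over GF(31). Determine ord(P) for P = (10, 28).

2P: tangent at (10, 28): λ = (3·10² + 11)/(2·28) ≡ 1/25. 25⁻¹ ≡ 5 (mod 31) since 25·5 = 125 ≡ 1, so λ ≡ 1·5 ≡ 5.
  x = λ² - 10 - 10 = 25 - 20 ≡ 5; y = λ·(10 - 5) - 28 ≡ 28. → (5, 28)
3P: (5, 28) + (10, 28). λ = (28 - 28)/(10 - 5) ≡ 0/5 mod 31. 5⁻¹ ≡ 25 (mod 31), so λ ≡ 0.
  x = λ² - 5 - 10 = 0 - 15 ≡ 16; y = λ·(5 - 16) - 28 ≡ 3. → (16, 3)
4P: (16, 3) + (10, 28). λ = (28 - 3)/(10 - 16) ≡ 25/25 mod 31. 25⁻¹ ≡ 5 (mod 31), so λ ≡ 1.
  x = λ² - 16 - 10 = 1 - 26 ≡ 6; y = λ·(16 - 6) - 3 ≡ 7. → (6, 7)
5P: (6, 7) + (10, 28). λ = (28 - 7)/(10 - 6) ≡ 21/4 mod 31. 4⁻¹ ≡ 8 (mod 31) since 4·8 = 32 ≡ 1, so λ ≡ 13.
  x = λ² - 6 - 10 = 169 - 16 ≡ 29; y = λ·(6 - 29) - 7 ≡ 4. → (29, 4)
6P: (29, 4) + (10, 28). λ = (28 - 4)/(10 - 29) ≡ 24/12 mod 31. 12⁻¹ ≡ 13 (mod 31), so λ ≡ 2.
  x = λ² - 29 - 10 = 4 - 39 ≡ 27; y = λ·(29 - 27) - 4 ≡ 0. → (27, 0)
7P: (27, 0) + (10, 28). λ = (28 - 0)/(10 - 27) ≡ 28/14 mod 31. 14⁻¹ ≡ 20 (mod 31), so λ ≡ 2.
  x = λ² - 27 - 10 = 4 - 37 ≡ 29; y = λ·(27 - 29) - 0 ≡ 27. → (29, 27)
8P: (29, 27) + (10, 28). λ = (28 - 27)/(10 - 29) ≡ 1/12 mod 31. 12⁻¹ ≡ 13 (mod 31), so λ ≡ 13.
  x = λ² - 29 - 10 = 169 - 39 ≡ 6; y = λ·(29 - 6) - 27 ≡ 24. → (6, 24)
9P: (6, 24) + (10, 28). λ = (28 - 24)/(10 - 6) ≡ 4/4 mod 31. 4⁻¹ ≡ 8 (mod 31), so λ ≡ 1.
  x = λ² - 6 - 10 = 1 - 16 ≡ 16; y = λ·(6 - 16) - 24 ≡ 28. → (16, 28)
10P: (16, 28) + (10, 28). λ = (28 - 28)/(10 - 16) ≡ 0/25 mod 31. 25⁻¹ ≡ 5 (mod 31), so λ ≡ 0.
  x = λ² - 16 - 10 = 0 - 26 ≡ 5; y = λ·(16 - 5) - 28 ≡ 3. → (5, 3)
11P: (5, 3) + (10, 28). λ = (28 - 3)/(10 - 5) ≡ 25/5 mod 31. 5⁻¹ ≡ 25 (mod 31), so λ ≡ 5.
  x = λ² - 5 - 10 = 25 - 15 ≡ 10; y = λ·(5 - 10) - 3 ≡ 3. → (10, 3)
12P: (10, 3) + (10, 28): same x and y₁ ≡ -y₂, so the sum is O.
12P = O, so the order is 12.

12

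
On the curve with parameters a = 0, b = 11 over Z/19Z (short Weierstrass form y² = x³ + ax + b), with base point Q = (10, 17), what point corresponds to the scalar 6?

O

Repeated addition: build up to 6Q.
2Q: tangent at (10, 17): λ = (3·10² + 0)/(2·17) ≡ 15/15. 15⁻¹ ≡ 14 (mod 19) since 15·14 = 210 ≡ 1, so λ ≡ 15·14 ≡ 1.
  x = λ² - 10 - 10 = 1 - 20 ≡ 0; y = λ·(10 - 0) - 17 ≡ 12. → (0, 12)
3Q: (0, 12) + (10, 17). λ = (17 - 12)/(10 - 0) ≡ 5/10 mod 19. 10⁻¹ ≡ 2 (mod 19), so λ ≡ 10.
  x = λ² - 0 - 10 = 100 - 10 ≡ 14; y = λ·(0 - 14) - 12 ≡ 0. → (14, 0)
4Q: (14, 0) + (10, 17). λ = (17 - 0)/(10 - 14) ≡ 17/15 mod 19. 15⁻¹ ≡ 14 (mod 19), so λ ≡ 10.
  x = λ² - 14 - 10 = 100 - 24 ≡ 0; y = λ·(14 - 0) - 0 ≡ 7. → (0, 7)
5Q: (0, 7) + (10, 17). λ = (17 - 7)/(10 - 0) ≡ 10/10 mod 19. 10⁻¹ ≡ 2 (mod 19), so λ ≡ 1.
  x = λ² - 0 - 10 = 1 - 10 ≡ 10; y = λ·(0 - 10) - 7 ≡ 2. → (10, 2)
6Q: (10, 2) + (10, 17): same x and y₁ ≡ -y₂, so the sum is O.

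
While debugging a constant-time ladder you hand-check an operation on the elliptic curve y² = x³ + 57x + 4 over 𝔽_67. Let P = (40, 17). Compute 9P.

Double-and-add on 9 = (1001)₂. Start with P = (40, 17) for the leading 1-bit.
double: tangent at (40, 17): λ = (3·40² + 57)/(2·17) ≡ 33/34. 34⁻¹ ≡ 2 (mod 67) since 34·2 = 68 ≡ 1, so λ ≡ 33·2 ≡ 66.
  x = λ² - 40 - 40 = 4356 - 80 ≡ 55; y = λ·(40 - 55) - 17 ≡ 65. → (55, 65)
double: tangent at (55, 65): λ = (3·55² + 57)/(2·65) ≡ 20/63. 63⁻¹ ≡ 50 (mod 67), so λ ≡ 20·50 ≡ 62.
  x = λ² - 55 - 55 = 3844 - 110 ≡ 49; y = λ·(55 - 49) - 65 ≡ 39. → (49, 39)
double: tangent at (49, 39): λ = (3·49² + 57)/(2·39) ≡ 24/11. 11⁻¹ ≡ 61 (mod 67), so λ ≡ 24·61 ≡ 57.
  x = λ² - 49 - 49 = 3249 - 98 ≡ 2; y = λ·(49 - 2) - 39 ≡ 27. → (2, 27)
add P: (2, 27) + (40, 17). λ = (17 - 27)/(40 - 2) ≡ 57/38 mod 67. 38⁻¹ ≡ 30 (mod 67) since 38·30 = 1140 ≡ 1, so λ ≡ 35.
  x = λ² - 2 - 40 = 1225 - 42 ≡ 44; y = λ·(2 - 44) - 27 ≡ 44. → (44, 44)

(44, 44)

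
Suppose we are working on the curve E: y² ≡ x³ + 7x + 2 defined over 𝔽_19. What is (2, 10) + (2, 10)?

(15, 9)

tangent at (2, 10): λ = (3·2² + 7)/(2·10) ≡ 0/1. 1⁻¹ ≡ 1 (mod 19), so λ ≡ 0·1 ≡ 0.
  x = λ² - 2 - 2 = 0 - 4 ≡ 15; y = λ·(2 - 15) - 10 ≡ 9. → (15, 9)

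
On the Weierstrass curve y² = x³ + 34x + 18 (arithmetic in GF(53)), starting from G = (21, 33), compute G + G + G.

Repeated addition: build up to 3G.
2G: tangent at (21, 33): λ = (3·21² + 34)/(2·33) ≡ 32/13. 13⁻¹ ≡ 49 (mod 53) since 13·49 = 637 ≡ 1, so λ ≡ 32·49 ≡ 31.
  x = λ² - 21 - 21 = 961 - 42 ≡ 18; y = λ·(21 - 18) - 33 ≡ 7. → (18, 7)
3G: (18, 7) + (21, 33). λ = (33 - 7)/(21 - 18) ≡ 26/3 mod 53. 3⁻¹ ≡ 18 (mod 53) since 3·18 = 54 ≡ 1, so λ ≡ 44.
  x = λ² - 18 - 21 = 1936 - 39 ≡ 42; y = λ·(18 - 42) - 7 ≡ 50. → (42, 50)

(42, 50)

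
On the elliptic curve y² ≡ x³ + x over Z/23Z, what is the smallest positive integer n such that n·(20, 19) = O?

2P: tangent at (20, 19): λ = (3·20² + 1)/(2·19) ≡ 5/15. 15⁻¹ ≡ 20 (mod 23) since 15·20 = 300 ≡ 1, so λ ≡ 5·20 ≡ 8.
  x = λ² - 20 - 20 = 64 - 40 ≡ 1; y = λ·(20 - 1) - 19 ≡ 18. → (1, 18)
3P: (1, 18) + (20, 19). λ = (19 - 18)/(20 - 1) ≡ 1/19 mod 23. 19⁻¹ ≡ 17 (mod 23), so λ ≡ 17.
  x = λ² - 1 - 20 = 289 - 21 ≡ 15; y = λ·(1 - 15) - 18 ≡ 20. → (15, 20)
4P: (15, 20) + (20, 19). λ = (19 - 20)/(20 - 15) ≡ 22/5 mod 23. 5⁻¹ ≡ 14 (mod 23) since 5·14 = 70 ≡ 1, so λ ≡ 9.
  x = λ² - 15 - 20 = 81 - 35 ≡ 0; y = λ·(15 - 0) - 20 ≡ 0. → (0, 0)
5P: (0, 0) + (20, 19). λ = (19 - 0)/(20 - 0) ≡ 19/20 mod 23. 20⁻¹ ≡ 15 (mod 23) since 20·15 = 300 ≡ 1, so λ ≡ 9.
  x = λ² - 0 - 20 = 81 - 20 ≡ 15; y = λ·(0 - 15) - 0 ≡ 3. → (15, 3)
6P: (15, 3) + (20, 19). λ = (19 - 3)/(20 - 15) ≡ 16/5 mod 23. 5⁻¹ ≡ 14 (mod 23), so λ ≡ 17.
  x = λ² - 15 - 20 = 289 - 35 ≡ 1; y = λ·(15 - 1) - 3 ≡ 5. → (1, 5)
7P: (1, 5) + (20, 19). λ = (19 - 5)/(20 - 1) ≡ 14/19 mod 23. 19⁻¹ ≡ 17 (mod 23), so λ ≡ 8.
  x = λ² - 1 - 20 = 64 - 21 ≡ 20; y = λ·(1 - 20) - 5 ≡ 4. → (20, 4)
8P: (20, 4) + (20, 19): same x and y₁ ≡ -y₂, so the sum is O.
8P = O, so the order is 8.

8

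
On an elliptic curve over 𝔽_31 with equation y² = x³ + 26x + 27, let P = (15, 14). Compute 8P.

Repeated addition: build up to 8P.
2P: tangent at (15, 14): λ = (3·15² + 26)/(2·14) ≡ 19/28. 28⁻¹ ≡ 10 (mod 31) since 28·10 = 280 ≡ 1, so λ ≡ 19·10 ≡ 4.
  x = λ² - 15 - 15 = 16 - 30 ≡ 17; y = λ·(15 - 17) - 14 ≡ 9. → (17, 9)
3P: (17, 9) + (15, 14). λ = (14 - 9)/(15 - 17) ≡ 5/29 mod 31. 29⁻¹ ≡ 15 (mod 31), so λ ≡ 13.
  x = λ² - 17 - 15 = 169 - 32 ≡ 13; y = λ·(17 - 13) - 9 ≡ 12. → (13, 12)
4P: (13, 12) + (15, 14). λ = (14 - 12)/(15 - 13) ≡ 2/2 mod 31. 2⁻¹ ≡ 16 (mod 31) since 2·16 = 32 ≡ 1, so λ ≡ 1.
  x = λ² - 13 - 15 = 1 - 28 ≡ 4; y = λ·(13 - 4) - 12 ≡ 28. → (4, 28)
5P: (4, 28) + (15, 14). λ = (14 - 28)/(15 - 4) ≡ 17/11 mod 31. 11⁻¹ ≡ 17 (mod 31), so λ ≡ 10.
  x = λ² - 4 - 15 = 100 - 19 ≡ 19; y = λ·(4 - 19) - 28 ≡ 8. → (19, 8)
6P: (19, 8) + (15, 14). λ = (14 - 8)/(15 - 19) ≡ 6/27 mod 31. 27⁻¹ ≡ 23 (mod 31), so λ ≡ 14.
  x = λ² - 19 - 15 = 196 - 34 ≡ 7; y = λ·(19 - 7) - 8 ≡ 5. → (7, 5)
7P: (7, 5) + (15, 14). λ = (14 - 5)/(15 - 7) ≡ 9/8 mod 31. 8⁻¹ ≡ 4 (mod 31) since 8·4 = 32 ≡ 1, so λ ≡ 5.
  x = λ² - 7 - 15 = 25 - 22 ≡ 3; y = λ·(7 - 3) - 5 ≡ 15. → (3, 15)
8P: (3, 15) + (15, 14). λ = (14 - 15)/(15 - 3) ≡ 30/12 mod 31. 12⁻¹ ≡ 13 (mod 31), so λ ≡ 18.
  x = λ² - 3 - 15 = 324 - 18 ≡ 27; y = λ·(3 - 27) - 15 ≡ 18. → (27, 18)

(27, 18)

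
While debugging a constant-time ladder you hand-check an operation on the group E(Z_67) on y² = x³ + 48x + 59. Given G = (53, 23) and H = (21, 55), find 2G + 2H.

First 2G:
Repeated addition: build up to 2G.
2G: tangent at (53, 23): λ = (3·53² + 48)/(2·23) ≡ 33/46. 46⁻¹ ≡ 51 (mod 67), so λ ≡ 33·51 ≡ 8.
  x = λ² - 53 - 53 = 64 - 106 ≡ 25; y = λ·(53 - 25) - 23 ≡ 0. → (25, 0)
2G = (25, 0).
Next 2H:
Repeated addition: build up to 2H.
2H: tangent at (21, 55): λ = (3·21² + 48)/(2·55) ≡ 31/43. 43⁻¹ ≡ 53 (mod 67) since 43·53 = 2279 ≡ 1, so λ ≡ 31·53 ≡ 35.
  x = λ² - 21 - 21 = 1225 - 42 ≡ 44; y = λ·(21 - 44) - 55 ≡ 11. → (44, 11)
2H = (44, 11).
Finally 2G + 2H:
(25, 0) + (44, 11). λ = (11 - 0)/(44 - 25) ≡ 11/19 mod 67. 19⁻¹ ≡ 60 (mod 67), so λ ≡ 57.
  x = λ² - 25 - 44 = 3249 - 69 ≡ 31; y = λ·(25 - 31) - 0 ≡ 60. → (31, 60)

(31, 60)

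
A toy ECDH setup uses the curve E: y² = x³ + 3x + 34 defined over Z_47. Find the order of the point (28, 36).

9

2P: tangent at (28, 36): λ = (3·28² + 3)/(2·36) ≡ 5/25. 25⁻¹ ≡ 32 (mod 47), so λ ≡ 5·32 ≡ 19.
  x = λ² - 28 - 28 = 361 - 56 ≡ 23; y = λ·(28 - 23) - 36 ≡ 12. → (23, 12)
3P: (23, 12) + (28, 36). λ = (36 - 12)/(28 - 23) ≡ 24/5 mod 47. 5⁻¹ ≡ 19 (mod 47), so λ ≡ 33.
  x = λ² - 23 - 28 = 1089 - 51 ≡ 4; y = λ·(23 - 4) - 12 ≡ 4. → (4, 4)
4P: (4, 4) + (28, 36). λ = (36 - 4)/(28 - 4) ≡ 32/24 mod 47. 24⁻¹ ≡ 2 (mod 47) since 24·2 = 48 ≡ 1, so λ ≡ 17.
  x = λ² - 4 - 28 = 289 - 32 ≡ 22; y = λ·(4 - 22) - 4 ≡ 19. → (22, 19)
5P: (22, 19) + (28, 36). λ = (36 - 19)/(28 - 22) ≡ 17/6 mod 47. 6⁻¹ ≡ 8 (mod 47), so λ ≡ 42.
  x = λ² - 22 - 28 = 1764 - 50 ≡ 22; y = λ·(22 - 22) - 19 ≡ 28. → (22, 28)
6P: (22, 28) + (28, 36). λ = (36 - 28)/(28 - 22) ≡ 8/6 mod 47. 6⁻¹ ≡ 8 (mod 47), so λ ≡ 17.
  x = λ² - 22 - 28 = 289 - 50 ≡ 4; y = λ·(22 - 4) - 28 ≡ 43. → (4, 43)
7P: (4, 43) + (28, 36). λ = (36 - 43)/(28 - 4) ≡ 40/24 mod 47. 24⁻¹ ≡ 2 (mod 47), so λ ≡ 33.
  x = λ² - 4 - 28 = 1089 - 32 ≡ 23; y = λ·(4 - 23) - 43 ≡ 35. → (23, 35)
8P: (23, 35) + (28, 36). λ = (36 - 35)/(28 - 23) ≡ 1/5 mod 47. 5⁻¹ ≡ 19 (mod 47), so λ ≡ 19.
  x = λ² - 23 - 28 = 361 - 51 ≡ 28; y = λ·(23 - 28) - 35 ≡ 11. → (28, 11)
9P: (28, 11) + (28, 36): same x and y₁ ≡ -y₂, so the sum is O.
9P = O, so the order is 9.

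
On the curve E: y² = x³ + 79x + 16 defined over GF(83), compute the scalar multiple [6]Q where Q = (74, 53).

(40, 64)

Repeated addition: build up to 6Q.
2Q: tangent at (74, 53): λ = (3·74² + 79)/(2·53) ≡ 73/23. 23⁻¹ ≡ 65 (mod 83) since 23·65 = 1495 ≡ 1, so λ ≡ 73·65 ≡ 14.
  x = λ² - 74 - 74 = 196 - 148 ≡ 48; y = λ·(74 - 48) - 53 ≡ 62. → (48, 62)
3Q: (48, 62) + (74, 53). λ = (53 - 62)/(74 - 48) ≡ 74/26 mod 83. 26⁻¹ ≡ 16 (mod 83) since 26·16 = 416 ≡ 1, so λ ≡ 22.
  x = λ² - 48 - 74 = 484 - 122 ≡ 30; y = λ·(48 - 30) - 62 ≡ 2. → (30, 2)
4Q: (30, 2) + (74, 53). λ = (53 - 2)/(74 - 30) ≡ 51/44 mod 83. 44⁻¹ ≡ 17 (mod 83), so λ ≡ 37.
  x = λ² - 30 - 74 = 1369 - 104 ≡ 20; y = λ·(30 - 20) - 2 ≡ 36. → (20, 36)
5Q: (20, 36) + (74, 53). λ = (53 - 36)/(74 - 20) ≡ 17/54 mod 83. 54⁻¹ ≡ 20 (mod 83), so λ ≡ 8.
  x = λ² - 20 - 74 = 64 - 94 ≡ 53; y = λ·(20 - 53) - 36 ≡ 32. → (53, 32)
6Q: (53, 32) + (74, 53). λ = (53 - 32)/(74 - 53) ≡ 21/21 mod 83. 21⁻¹ ≡ 4 (mod 83), so λ ≡ 1.
  x = λ² - 53 - 74 = 1 - 127 ≡ 40; y = λ·(53 - 40) - 32 ≡ 64. → (40, 64)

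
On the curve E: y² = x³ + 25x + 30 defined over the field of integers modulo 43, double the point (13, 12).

(27, 36)

tangent at (13, 12): λ = (3·13² + 25)/(2·12) ≡ 16/24. 24⁻¹ ≡ 9 (mod 43) since 24·9 = 216 ≡ 1, so λ ≡ 16·9 ≡ 15.
  x = λ² - 13 - 13 = 225 - 26 ≡ 27; y = λ·(13 - 27) - 12 ≡ 36. → (27, 36)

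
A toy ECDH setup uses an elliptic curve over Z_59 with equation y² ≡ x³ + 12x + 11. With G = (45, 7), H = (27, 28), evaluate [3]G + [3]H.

First 3G:
Repeated addition: build up to 3G.
2G: tangent at (45, 7): λ = (3·45² + 12)/(2·7) ≡ 10/14. 14⁻¹ ≡ 38 (mod 59), so λ ≡ 10·38 ≡ 26.
  x = λ² - 45 - 45 = 676 - 90 ≡ 55; y = λ·(45 - 55) - 7 ≡ 28. → (55, 28)
3G: (55, 28) + (45, 7). λ = (7 - 28)/(45 - 55) ≡ 38/49 mod 59. 49⁻¹ ≡ 53 (mod 59), so λ ≡ 8.
  x = λ² - 55 - 45 = 64 - 100 ≡ 23; y = λ·(55 - 23) - 28 ≡ 51. → (23, 51)
3G = (23, 51).
Next 3H:
Repeated addition: build up to 3H.
2H: tangent at (27, 28): λ = (3·27² + 12)/(2·28) ≡ 16/56. 56⁻¹ ≡ 39 (mod 59) since 56·39 = 2184 ≡ 1, so λ ≡ 16·39 ≡ 34.
  x = λ² - 27 - 27 = 1156 - 54 ≡ 40; y = λ·(27 - 40) - 28 ≡ 2. → (40, 2)
3H: (40, 2) + (27, 28). λ = (28 - 2)/(27 - 40) ≡ 26/46 mod 59. 46⁻¹ ≡ 9 (mod 59) since 46·9 = 414 ≡ 1, so λ ≡ 57.
  x = λ² - 40 - 27 = 3249 - 67 ≡ 55; y = λ·(40 - 55) - 2 ≡ 28. → (55, 28)
3H = (55, 28).
Finally 3G + 3H:
(23, 51) + (55, 28). λ = (28 - 51)/(55 - 23) ≡ 36/32 mod 59. 32⁻¹ ≡ 24 (mod 59) since 32·24 = 768 ≡ 1, so λ ≡ 38.
  x = λ² - 23 - 55 = 1444 - 78 ≡ 9; y = λ·(23 - 9) - 51 ≡ 9. → (9, 9)

(9, 9)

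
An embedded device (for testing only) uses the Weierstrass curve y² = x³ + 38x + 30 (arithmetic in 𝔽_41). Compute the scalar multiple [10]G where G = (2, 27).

Double-and-add on 10 = (1010)₂. Start with G = (2, 27) for the leading 1-bit.
double: tangent at (2, 27): λ = (3·2² + 38)/(2·27) ≡ 9/13. 13⁻¹ ≡ 19 (mod 41) since 13·19 = 247 ≡ 1, so λ ≡ 9·19 ≡ 7.
  x = λ² - 2 - 2 = 49 - 4 ≡ 4; y = λ·(2 - 4) - 27 ≡ 0. → (4, 0)
double: (4, 0) + (4, 0): same x and y₁ ≡ -y₂, so the sum is 𝒪.
add G: 𝒪 + (2, 27) = (2, 27) (identity).
double: tangent at (2, 27): λ = (3·2² + 38)/(2·27) ≡ 9/13. 13⁻¹ ≡ 19 (mod 41) since 13·19 = 247 ≡ 1, so λ ≡ 9·19 ≡ 7.
  x = λ² - 2 - 2 = 49 - 4 ≡ 4; y = λ·(2 - 4) - 27 ≡ 0. → (4, 0)

(4, 0)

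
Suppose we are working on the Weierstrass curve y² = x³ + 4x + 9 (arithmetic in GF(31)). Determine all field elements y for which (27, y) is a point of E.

none

x³ + 4x + 9 = 19800 ≡ 22 (mod 31).
22 is a non-residue mod 31; no y exists.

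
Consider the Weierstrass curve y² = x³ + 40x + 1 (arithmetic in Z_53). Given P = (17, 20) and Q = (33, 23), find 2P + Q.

First 2P:
Repeated addition: build up to 2P.
2P: tangent at (17, 20): λ = (3·17² + 40)/(2·20) ≡ 6/40. 40⁻¹ ≡ 4 (mod 53), so λ ≡ 6·4 ≡ 24.
  x = λ² - 17 - 17 = 576 - 34 ≡ 12; y = λ·(17 - 12) - 20 ≡ 47. → (12, 47)
2P = (12, 47).
Finally 2P + Q:
(12, 47) + (33, 23). λ = (23 - 47)/(33 - 12) ≡ 29/21 mod 53. 21⁻¹ ≡ 48 (mod 53), so λ ≡ 14.
  x = λ² - 12 - 33 = 196 - 45 ≡ 45; y = λ·(12 - 45) - 47 ≡ 21. → (45, 21)

(45, 21)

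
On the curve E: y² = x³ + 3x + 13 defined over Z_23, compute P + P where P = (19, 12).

(10, 10)

tangent at (19, 12): λ = (3·19² + 3)/(2·12) ≡ 5/1. 1⁻¹ ≡ 1 (mod 23), so λ ≡ 5·1 ≡ 5.
  x = λ² - 19 - 19 = 25 - 38 ≡ 10; y = λ·(19 - 10) - 12 ≡ 10. → (10, 10)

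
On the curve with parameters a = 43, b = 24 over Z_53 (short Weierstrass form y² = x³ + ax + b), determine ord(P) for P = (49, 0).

2P: (49, 0) + (49, 0): same x and y₁ ≡ -y₂, so the sum is the point at infinity.
2P = the point at infinity, so the order is 2.

2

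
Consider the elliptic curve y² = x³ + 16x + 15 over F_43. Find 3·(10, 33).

Write Q = (10, 33).
Repeated addition: build up to 3Q.
2Q: tangent at (10, 33): λ = (3·10² + 16)/(2·33) ≡ 15/23. 23⁻¹ ≡ 15 (mod 43) since 23·15 = 345 ≡ 1, so λ ≡ 15·15 ≡ 10.
  x = λ² - 10 - 10 = 100 - 20 ≡ 37; y = λ·(10 - 37) - 33 ≡ 41. → (37, 41)
3Q: (37, 41) + (10, 33). λ = (33 - 41)/(10 - 37) ≡ 35/16 mod 43. 16⁻¹ ≡ 35 (mod 43) since 16·35 = 560 ≡ 1, so λ ≡ 21.
  x = λ² - 37 - 10 = 441 - 47 ≡ 7; y = λ·(37 - 7) - 41 ≡ 30. → (7, 30)

(7, 30)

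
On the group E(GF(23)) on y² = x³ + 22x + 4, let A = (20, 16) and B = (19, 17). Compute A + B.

(8, 18)

(20, 16) + (19, 17). λ = (17 - 16)/(19 - 20) ≡ 1/22 mod 23. 22⁻¹ ≡ 22 (mod 23) since 22·22 = 484 ≡ 1, so λ ≡ 22.
  x = λ² - 20 - 19 = 484 - 39 ≡ 8; y = λ·(20 - 8) - 16 ≡ 18. → (8, 18)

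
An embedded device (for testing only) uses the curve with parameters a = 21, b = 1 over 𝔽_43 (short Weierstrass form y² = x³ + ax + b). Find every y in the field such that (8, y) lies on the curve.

6, 37

x³ + 21x + 1 = 681 ≡ 36 (mod 43).
Square roots of 36 mod 43: 6 and 37 (since 6² = 36 ≡ 36).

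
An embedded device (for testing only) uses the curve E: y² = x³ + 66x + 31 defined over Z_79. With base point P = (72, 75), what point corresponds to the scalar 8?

Double-and-add on 8 = (1000)₂. Start with P = (72, 75) for the leading 1-bit.
double: tangent at (72, 75): λ = (3·72² + 66)/(2·75) ≡ 55/71. 71⁻¹ ≡ 69 (mod 79) since 71·69 = 4899 ≡ 1, so λ ≡ 55·69 ≡ 3.
  x = λ² - 72 - 72 = 9 - 144 ≡ 23; y = λ·(72 - 23) - 75 ≡ 72. → (23, 72)
double: tangent at (23, 72): λ = (3·23² + 66)/(2·72) ≡ 73/65. 65⁻¹ ≡ 62 (mod 79), so λ ≡ 73·62 ≡ 23.
  x = λ² - 23 - 23 = 529 - 46 ≡ 9; y = λ·(23 - 9) - 72 ≡ 13. → (9, 13)
double: tangent at (9, 13): λ = (3·9² + 66)/(2·13) ≡ 72/26. 26⁻¹ ≡ 76 (mod 79), so λ ≡ 72·76 ≡ 21.
  x = λ² - 9 - 9 = 441 - 18 ≡ 28; y = λ·(9 - 28) - 13 ≡ 62. → (28, 62)

(28, 62)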